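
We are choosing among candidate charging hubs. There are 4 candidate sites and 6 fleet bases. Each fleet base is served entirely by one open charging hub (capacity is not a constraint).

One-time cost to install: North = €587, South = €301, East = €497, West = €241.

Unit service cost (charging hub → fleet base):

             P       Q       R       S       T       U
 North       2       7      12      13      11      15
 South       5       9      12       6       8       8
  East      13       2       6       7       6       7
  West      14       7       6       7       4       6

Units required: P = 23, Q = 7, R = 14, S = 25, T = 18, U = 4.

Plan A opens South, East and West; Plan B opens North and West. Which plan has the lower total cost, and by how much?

Plan B is cheaper by 220.

Plan A: {South, East, West}: P→South 5·23=115, Q→East 2·7=14, R→East 6·14=84, S→South 6·25=150, T→West 4·18=72, U→West 6·4=24. Service 459; fixed 1039; total 1498.
Plan B: {North, West}: P→North 2·23=46, Q→North 7·7=49, R→West 6·14=84, S→West 7·25=175, T→West 4·18=72, U→West 6·4=24. Service 450; fixed 828; total 1278.
Difference: |1498 − 1278| = 220.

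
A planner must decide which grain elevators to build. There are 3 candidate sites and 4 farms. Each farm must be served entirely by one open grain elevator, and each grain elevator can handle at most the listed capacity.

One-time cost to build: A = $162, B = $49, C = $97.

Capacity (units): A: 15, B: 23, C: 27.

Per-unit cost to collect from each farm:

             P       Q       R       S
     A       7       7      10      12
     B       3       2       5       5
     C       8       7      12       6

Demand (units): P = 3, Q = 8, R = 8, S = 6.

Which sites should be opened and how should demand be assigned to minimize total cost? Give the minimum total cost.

Minimum total cost: 247

Open {B, C}: P→B 3·3=9, Q→B 2·8=16, R→B 5·8=40, S→C 6·6=36.
Loads: B carries 19/23, C carries 6/27. Service 101; fixed 146; total 247.
Next best feasible plan costs 256.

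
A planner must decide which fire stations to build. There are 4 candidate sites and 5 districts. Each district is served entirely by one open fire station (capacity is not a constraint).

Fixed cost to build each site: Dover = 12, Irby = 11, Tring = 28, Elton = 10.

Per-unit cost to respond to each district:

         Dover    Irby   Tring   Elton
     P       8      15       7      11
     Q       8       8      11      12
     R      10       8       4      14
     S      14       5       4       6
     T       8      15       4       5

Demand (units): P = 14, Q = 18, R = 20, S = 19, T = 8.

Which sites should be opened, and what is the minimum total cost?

For any fixed open set, each district goes to its cheapest open site; total = fixed + service.
{Irby, Tring}: P→Tring 7·14=98, Q→Irby 8·18=144, R→Tring 4·20=80, S→Tring 4·19=76, T→Tring 4·8=32. Service 430; fixed 39; total 469.
{Dover, Tring}: P→Tring 7·14=98, Q→Dover 8·18=144, R→Tring 4·20=80, S→Tring 4·19=76, T→Tring 4·8=32. Service 430; fixed 40; total 470.
{Irby, Tring, Elton}: P→Tring 7·14=98, Q→Irby 8·18=144, R→Tring 4·20=80, S→Tring 4·19=76, T→Tring 4·8=32. Service 430; fixed 49; total 479.
{Dover, Irby, Tring, Elton}: service 430 + fixed 61 = 491
No other subset beats 469.

Open Irby and Tring; minimum total cost 469.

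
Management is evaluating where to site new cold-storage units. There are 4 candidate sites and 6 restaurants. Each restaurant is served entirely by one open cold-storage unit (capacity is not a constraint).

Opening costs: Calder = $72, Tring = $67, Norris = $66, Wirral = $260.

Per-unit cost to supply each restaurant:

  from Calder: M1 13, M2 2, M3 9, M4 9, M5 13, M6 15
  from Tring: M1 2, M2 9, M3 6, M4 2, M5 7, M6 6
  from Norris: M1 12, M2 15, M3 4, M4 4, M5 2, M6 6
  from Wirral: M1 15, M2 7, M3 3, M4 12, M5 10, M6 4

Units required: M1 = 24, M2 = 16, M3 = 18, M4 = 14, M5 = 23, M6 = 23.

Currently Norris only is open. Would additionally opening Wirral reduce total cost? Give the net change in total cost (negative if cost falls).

Current service cost with {Norris}: 840.
Adding Wirral: each restaurant re-picks its cheapest; new service cost 648, saving 192.
Extra fixed cost: 260. Net change = 260 − 192 = 68.
(Totals: 906 → 974.)

No — net change +68 (cost rises by 68).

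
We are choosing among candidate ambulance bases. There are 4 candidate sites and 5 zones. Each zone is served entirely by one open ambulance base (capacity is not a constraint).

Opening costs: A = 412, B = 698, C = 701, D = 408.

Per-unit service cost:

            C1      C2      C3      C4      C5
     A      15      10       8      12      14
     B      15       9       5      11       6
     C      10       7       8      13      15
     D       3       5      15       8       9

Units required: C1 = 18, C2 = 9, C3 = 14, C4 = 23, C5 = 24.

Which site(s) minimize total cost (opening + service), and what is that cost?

For any fixed open set, each zone goes to its cheapest open site; total = fixed + service.
{D}: C1→D 3·18=54, C2→D 5·9=45, C3→D 15·14=210, C4→D 8·23=184, C5→D 9·24=216. Service 709; fixed 408; total 1117.
{A, D}: service 611 + fixed 820 = 1431
{A}: service 1084 + fixed 412 = 1496
{A, B, C, D}: service 497 + fixed 2219 = 2716
No other subset beats 1117.

Open D only; minimum total cost 1117.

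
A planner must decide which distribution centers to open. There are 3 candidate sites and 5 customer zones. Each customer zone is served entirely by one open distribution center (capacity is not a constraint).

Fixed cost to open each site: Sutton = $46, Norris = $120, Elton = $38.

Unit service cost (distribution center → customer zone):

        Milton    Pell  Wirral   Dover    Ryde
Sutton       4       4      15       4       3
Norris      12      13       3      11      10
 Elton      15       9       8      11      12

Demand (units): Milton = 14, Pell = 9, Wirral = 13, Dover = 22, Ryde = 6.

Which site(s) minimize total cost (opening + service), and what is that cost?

Open Sutton and Elton; minimum total cost 386.

For any fixed open set, each customer zone goes to its cheapest open site; total = fixed + service.
{Sutton, Elton}: Milton→Sutton 4·14=56, Pell→Sutton 4·9=36, Wirral→Elton 8·13=104, Dover→Sutton 4·22=88, Ryde→Sutton 3·6=18. Service 302; fixed 84; total 386.
{Sutton, Norris}: Milton→Sutton 4·14=56, Pell→Sutton 4·9=36, Wirral→Norris 3·13=39, Dover→Sutton 4·22=88, Ryde→Sutton 3·6=18. Service 237; fixed 166; total 403.
{Sutton}: service 393 + fixed 46 = 439
{Sutton, Norris, Elton}: service 237 + fixed 204 = 441
(All 7 nonempty subsets were checked; Sutton and Elton is lowest.)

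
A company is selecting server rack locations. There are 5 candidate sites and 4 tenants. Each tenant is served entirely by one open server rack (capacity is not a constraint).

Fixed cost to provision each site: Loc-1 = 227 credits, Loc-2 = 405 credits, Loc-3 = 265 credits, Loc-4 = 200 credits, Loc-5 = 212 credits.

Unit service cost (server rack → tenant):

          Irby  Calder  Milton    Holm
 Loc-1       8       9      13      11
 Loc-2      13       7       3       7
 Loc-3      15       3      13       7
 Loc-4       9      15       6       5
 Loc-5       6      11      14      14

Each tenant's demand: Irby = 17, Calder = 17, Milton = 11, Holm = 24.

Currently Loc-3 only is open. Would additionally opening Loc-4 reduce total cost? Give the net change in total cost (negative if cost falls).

Current service cost with {Loc-3}: 617.
Adding Loc-4: each tenant re-picks its cheapest; new service cost 390, saving 227.
Extra fixed cost: 200. Net change = 200 − 227 = -27.
(Totals: 882 → 855.)

Yes — net change −27 (cost falls by 27).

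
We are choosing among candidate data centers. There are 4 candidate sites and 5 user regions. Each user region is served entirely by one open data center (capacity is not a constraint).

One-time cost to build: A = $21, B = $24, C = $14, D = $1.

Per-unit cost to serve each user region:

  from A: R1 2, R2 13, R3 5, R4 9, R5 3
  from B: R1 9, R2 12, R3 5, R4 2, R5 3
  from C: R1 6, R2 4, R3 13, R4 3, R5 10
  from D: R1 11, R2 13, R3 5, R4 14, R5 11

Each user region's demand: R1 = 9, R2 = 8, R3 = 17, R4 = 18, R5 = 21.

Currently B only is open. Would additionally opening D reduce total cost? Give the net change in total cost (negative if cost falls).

No — net change +1 (cost rises by 1).

Current service cost with {B}: 361.
Adding D: each user region re-picks its cheapest; new service cost 361, saving 0.
Extra fixed cost: 1. Net change = 1 − 0 = 1.
(Totals: 385 → 386.)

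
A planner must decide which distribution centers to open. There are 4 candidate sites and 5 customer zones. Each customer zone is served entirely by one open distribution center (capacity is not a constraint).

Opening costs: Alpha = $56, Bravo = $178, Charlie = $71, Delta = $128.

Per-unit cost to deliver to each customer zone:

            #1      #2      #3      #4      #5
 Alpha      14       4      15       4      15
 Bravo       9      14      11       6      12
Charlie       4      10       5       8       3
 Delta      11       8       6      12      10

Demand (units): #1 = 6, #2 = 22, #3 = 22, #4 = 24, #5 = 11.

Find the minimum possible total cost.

Minimum total cost: 478

For any fixed open set, each customer zone goes to its cheapest open site; total = fixed + service.
{Alpha, Charlie}: #1→Charlie 4·6=24, #2→Alpha 4·22=88, #3→Charlie 5·22=110, #4→Alpha 4·24=96, #5→Charlie 3·11=33. Service 351; fixed 127; total 478.
{Alpha, Charlie, Delta}: service 351 + fixed 255 = 606
{Charlie}: #1→Charlie 4·6=24, #2→Charlie 10·22=220, #3→Charlie 5·22=110, #4→Charlie 8·24=192, #5→Charlie 3·11=33. Service 579; fixed 71; total 650.
{Alpha, Bravo, Charlie, Delta}: service 351 + fixed 433 = 784
(All 15 nonempty subsets were checked; Alpha and Charlie is lowest.)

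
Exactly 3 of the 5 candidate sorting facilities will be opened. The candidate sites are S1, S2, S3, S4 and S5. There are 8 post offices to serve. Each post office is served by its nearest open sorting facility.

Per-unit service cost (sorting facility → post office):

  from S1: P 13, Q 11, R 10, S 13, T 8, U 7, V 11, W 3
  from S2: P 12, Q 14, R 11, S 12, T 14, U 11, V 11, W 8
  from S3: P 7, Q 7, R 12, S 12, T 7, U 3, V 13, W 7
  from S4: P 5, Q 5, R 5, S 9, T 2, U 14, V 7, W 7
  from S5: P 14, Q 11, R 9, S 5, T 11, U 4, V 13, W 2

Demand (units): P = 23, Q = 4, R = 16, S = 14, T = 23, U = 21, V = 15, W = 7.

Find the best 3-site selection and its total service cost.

With exactly 3 open, each post office uses its cheapest among the chosen.
{S3, S4, S5}: P→S4 5·23=115, Q→S4 5·4=20, R→S4 5·16=80, S→S5 5·14=70, T→S4 2·23=46, U→S3 3·21=63, V→S4 7·15=105, W→S5 2·7=14. Service cost 513.
{S1, S4, S5}: service cost 534
{S2, S4, S5}: service cost 534
Among all 10 size-3 choices, {S3, S4, S5} is lowest.

Choose S3, S4 and S5; total service cost 513.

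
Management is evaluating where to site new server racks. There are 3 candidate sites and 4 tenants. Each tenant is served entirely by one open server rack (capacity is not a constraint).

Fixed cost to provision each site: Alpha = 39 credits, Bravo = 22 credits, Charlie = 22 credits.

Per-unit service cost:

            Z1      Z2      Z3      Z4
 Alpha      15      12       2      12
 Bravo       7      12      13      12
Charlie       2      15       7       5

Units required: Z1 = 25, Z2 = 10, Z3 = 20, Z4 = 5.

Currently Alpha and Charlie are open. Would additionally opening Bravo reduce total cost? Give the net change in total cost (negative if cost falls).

No — net change +22 (cost rises by 22).

Current service cost with {Alpha, Charlie}: 235.
Adding Bravo: each tenant re-picks its cheapest; new service cost 235, saving 0.
Extra fixed cost: 22. Net change = 22 − 0 = 22.
(Totals: 296 → 318.)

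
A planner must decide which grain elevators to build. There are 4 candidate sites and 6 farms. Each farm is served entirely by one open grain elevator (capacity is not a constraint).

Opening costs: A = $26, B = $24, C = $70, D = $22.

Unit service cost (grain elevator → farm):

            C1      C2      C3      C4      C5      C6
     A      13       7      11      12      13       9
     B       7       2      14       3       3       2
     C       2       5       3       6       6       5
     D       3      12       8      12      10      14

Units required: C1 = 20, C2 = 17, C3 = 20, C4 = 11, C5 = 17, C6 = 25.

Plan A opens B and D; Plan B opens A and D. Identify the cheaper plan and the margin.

Plan A is cheaper by 480.

Plan A: {B, D}: C1→D 3·20=60, C2→B 2·17=34, C3→D 8·20=160, C4→B 3·11=33, C5→B 3·17=51, C6→B 2·25=50. Service 388; fixed 46; total 434.
Plan B: {A, D}: C1→D 3·20=60, C2→A 7·17=119, C3→D 8·20=160, C4→A 12·11=132, C5→D 10·17=170, C6→A 9·25=225. Service 866; fixed 48; total 914.
Difference: |434 − 914| = 480.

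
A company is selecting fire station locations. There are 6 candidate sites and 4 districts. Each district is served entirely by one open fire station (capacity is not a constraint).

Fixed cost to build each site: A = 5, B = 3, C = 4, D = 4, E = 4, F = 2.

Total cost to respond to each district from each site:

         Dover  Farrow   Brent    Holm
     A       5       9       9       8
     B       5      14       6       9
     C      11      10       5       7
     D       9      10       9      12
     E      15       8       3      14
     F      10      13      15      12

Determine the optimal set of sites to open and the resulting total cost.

For any fixed open set, each district goes to its cheapest open site; total = fixed + service.
{B, E}: Dover→B 5, Farrow→E 8, Brent→E 3, Holm→B 9. Service 25; fixed 7; total 32.
{A, E}: service 24 + fixed 9 = 33
{B, C}: service 27 + fixed 7 = 34
{A, B, C, D, E, F}: Dover→A 5, Farrow→E 8, Brent→E 3, Holm→C 7. Service 23; fixed 22; total 45.
No other subset beats 32.

Open B and E; minimum total cost 32.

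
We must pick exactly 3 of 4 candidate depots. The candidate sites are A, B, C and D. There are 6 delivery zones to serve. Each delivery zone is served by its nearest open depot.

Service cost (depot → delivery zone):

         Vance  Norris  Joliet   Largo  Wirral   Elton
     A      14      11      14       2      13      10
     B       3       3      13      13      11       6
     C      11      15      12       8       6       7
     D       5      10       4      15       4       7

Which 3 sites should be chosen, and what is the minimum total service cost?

Choose A, B and D; total service cost 22.

With exactly 3 open, each delivery zone uses its cheapest among the chosen.
{A, B, D}: Vance→B 3, Norris→B 3, Joliet→D 4, Largo→A 2, Wirral→D 4, Elton→B 6. Service cost 22.
{B, C, D}: service cost 28
{A, B, C}: service cost 32
Among all 4 size-3 choices, {A, B, D} is lowest.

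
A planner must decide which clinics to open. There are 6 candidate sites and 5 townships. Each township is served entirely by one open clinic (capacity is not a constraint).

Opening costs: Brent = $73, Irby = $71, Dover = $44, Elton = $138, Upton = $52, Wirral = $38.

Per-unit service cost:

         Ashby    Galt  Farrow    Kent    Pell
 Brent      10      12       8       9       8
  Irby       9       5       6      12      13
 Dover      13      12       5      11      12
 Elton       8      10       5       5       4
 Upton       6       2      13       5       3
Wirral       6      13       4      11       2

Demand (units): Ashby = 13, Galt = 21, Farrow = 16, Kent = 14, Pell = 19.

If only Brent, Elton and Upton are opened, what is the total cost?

Total cost: 590

Each township is assigned to its cheapest site among the open ones.
{Brent, Elton, Upton}: Ashby→Upton 6·13=78, Galt→Upton 2·21=42, Farrow→Elton 5·16=80, Kent→Elton 5·14=70, Pell→Upton 3·19=57. Service 327; fixed 263; total 590.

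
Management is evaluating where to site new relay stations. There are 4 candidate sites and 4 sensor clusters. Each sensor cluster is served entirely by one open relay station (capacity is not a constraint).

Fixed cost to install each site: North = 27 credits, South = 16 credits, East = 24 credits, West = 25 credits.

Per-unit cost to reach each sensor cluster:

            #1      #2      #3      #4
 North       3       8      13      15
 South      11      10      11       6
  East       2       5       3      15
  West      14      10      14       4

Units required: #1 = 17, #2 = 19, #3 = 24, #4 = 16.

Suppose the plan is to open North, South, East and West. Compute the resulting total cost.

Each sensor cluster is assigned to its cheapest site among the open ones.
{North, South, East, West}: #1→East 2·17=34, #2→East 5·19=95, #3→East 3·24=72, #4→West 4·16=64. Service 265; fixed 92; total 357.

Total cost: 357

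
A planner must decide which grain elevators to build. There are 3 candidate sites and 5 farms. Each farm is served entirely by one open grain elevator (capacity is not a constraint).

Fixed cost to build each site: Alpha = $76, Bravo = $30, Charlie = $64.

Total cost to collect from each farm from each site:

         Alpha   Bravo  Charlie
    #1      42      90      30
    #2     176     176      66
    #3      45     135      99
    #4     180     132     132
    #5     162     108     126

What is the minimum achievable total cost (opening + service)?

Minimum total cost: 517

For any fixed open set, each farm goes to its cheapest open site; total = fixed + service.
{Charlie}: #1→Charlie 30, #2→Charlie 66, #3→Charlie 99, #4→Charlie 132, #5→Charlie 126. Service 453; fixed 64; total 517.
{Bravo, Charlie}: #1→Charlie 30, #2→Charlie 66, #3→Charlie 99, #4→Bravo 132, #5→Bravo 108. Service 435; fixed 94; total 529.
{Alpha, Charlie}: service 399 + fixed 140 = 539
{Alpha, Bravo, Charlie}: service 381 + fixed 170 = 551
No other subset beats 517.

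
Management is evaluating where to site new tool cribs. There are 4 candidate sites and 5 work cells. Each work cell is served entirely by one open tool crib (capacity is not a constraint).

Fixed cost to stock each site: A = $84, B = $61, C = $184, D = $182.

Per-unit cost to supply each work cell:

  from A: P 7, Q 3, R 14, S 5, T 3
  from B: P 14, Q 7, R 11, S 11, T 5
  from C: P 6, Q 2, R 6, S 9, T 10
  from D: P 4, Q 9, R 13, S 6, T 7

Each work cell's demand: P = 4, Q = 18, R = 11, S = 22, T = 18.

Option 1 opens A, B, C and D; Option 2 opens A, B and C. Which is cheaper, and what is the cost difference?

Option 1: {A, B, C, D}: P→D 4·4=16, Q→C 2·18=36, R→C 6·11=66, S→A 5·22=110, T→A 3·18=54. Service 282; fixed 511; total 793.
Option 2: {A, B, C}: P→C 6·4=24, Q→C 2·18=36, R→C 6·11=66, S→A 5·22=110, T→A 3·18=54. Service 290; fixed 329; total 619.
Difference: |793 − 619| = 174.

Option 2 is cheaper by 174.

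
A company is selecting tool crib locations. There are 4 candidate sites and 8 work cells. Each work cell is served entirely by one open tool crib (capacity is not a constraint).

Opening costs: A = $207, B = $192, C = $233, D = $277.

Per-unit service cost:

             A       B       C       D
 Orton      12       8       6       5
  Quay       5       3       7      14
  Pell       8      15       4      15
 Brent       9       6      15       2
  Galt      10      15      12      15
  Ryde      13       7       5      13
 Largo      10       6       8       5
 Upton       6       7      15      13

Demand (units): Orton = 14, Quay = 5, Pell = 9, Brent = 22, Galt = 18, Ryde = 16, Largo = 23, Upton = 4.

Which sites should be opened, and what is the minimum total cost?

For any fixed open set, each work cell goes to its cheapest open site; total = fixed + service.
{B}: Orton→B 8·14=112, Quay→B 3·5=15, Pell→B 15·9=135, Brent→B 6·22=132, Galt→B 15·18=270, Ryde→B 7·16=112, Largo→B 6·23=138, Upton→B 7·4=28. Service 942; fixed 192; total 1134.
{B, C}: service 729 + fixed 425 = 1154
{C, D}: Orton→D 5·14=70, Quay→C 7·5=35, Pell→C 4·9=36, Brent→D 2·22=44, Galt→C 12·18=216, Ryde→C 5·16=80, Largo→D 5·23=115, Upton→D 13·4=52. Service 648; fixed 510; total 1158.
{A, B, C, D}: service 564 + fixed 909 = 1473
No other subset beats 1134.

Open B only; minimum total cost 1134.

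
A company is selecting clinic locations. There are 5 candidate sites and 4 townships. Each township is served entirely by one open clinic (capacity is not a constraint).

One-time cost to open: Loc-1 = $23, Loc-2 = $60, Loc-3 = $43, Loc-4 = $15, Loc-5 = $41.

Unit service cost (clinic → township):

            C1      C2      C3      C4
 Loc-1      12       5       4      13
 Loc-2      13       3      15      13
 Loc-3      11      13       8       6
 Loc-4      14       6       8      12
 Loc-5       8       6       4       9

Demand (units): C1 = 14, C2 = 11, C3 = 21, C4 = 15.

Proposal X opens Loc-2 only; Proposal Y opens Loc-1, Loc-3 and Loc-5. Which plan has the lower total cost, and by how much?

Proposal Y is cheaper by 337.

Proposal X: {Loc-2}: C1→Loc-2 13·14=182, C2→Loc-2 3·11=33, C3→Loc-2 15·21=315, C4→Loc-2 13·15=195. Service 725; fixed 60; total 785.
Proposal Y: {Loc-1, Loc-3, Loc-5}: C1→Loc-5 8·14=112, C2→Loc-1 5·11=55, C3→Loc-1 4·21=84, C4→Loc-3 6·15=90. Service 341; fixed 107; total 448.
Difference: |785 − 448| = 337.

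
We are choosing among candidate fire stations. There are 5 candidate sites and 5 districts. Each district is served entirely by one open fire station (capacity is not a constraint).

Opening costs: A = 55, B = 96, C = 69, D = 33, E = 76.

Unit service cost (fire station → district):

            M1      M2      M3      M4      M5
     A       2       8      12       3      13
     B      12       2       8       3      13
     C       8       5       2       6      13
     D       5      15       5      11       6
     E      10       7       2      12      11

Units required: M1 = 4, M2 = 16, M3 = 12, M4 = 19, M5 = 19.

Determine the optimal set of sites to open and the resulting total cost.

Open B and D; minimum total cost 412.

For any fixed open set, each district goes to its cheapest open site; total = fixed + service.
{B, D}: M1→D 5·4=20, M2→B 2·16=32, M3→D 5·12=60, M4→B 3·19=57, M5→D 6·19=114. Service 283; fixed 129; total 412.
{A, C, D}: M1→A 2·4=8, M2→C 5·16=80, M3→C 2·12=24, M4→A 3·19=57, M5→D 6·19=114. Service 283; fixed 157; total 440.
{B, C, D}: M1→D 5·4=20, M2→B 2·16=32, M3→C 2·12=24, M4→B 3·19=57, M5→D 6·19=114. Service 247; fixed 198; total 445.
{A, B, C, D, E}: service 235 + fixed 329 = 564
No other subset beats 412.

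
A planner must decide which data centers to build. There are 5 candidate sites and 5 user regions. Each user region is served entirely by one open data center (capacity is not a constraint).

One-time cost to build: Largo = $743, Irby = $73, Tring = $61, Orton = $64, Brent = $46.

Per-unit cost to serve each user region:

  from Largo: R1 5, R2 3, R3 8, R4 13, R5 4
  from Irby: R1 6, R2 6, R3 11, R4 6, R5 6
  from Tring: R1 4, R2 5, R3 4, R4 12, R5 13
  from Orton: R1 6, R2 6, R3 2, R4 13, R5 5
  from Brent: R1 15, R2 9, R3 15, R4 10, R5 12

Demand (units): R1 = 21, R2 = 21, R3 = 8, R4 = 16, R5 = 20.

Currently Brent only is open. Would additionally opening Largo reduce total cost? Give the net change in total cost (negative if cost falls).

Current service cost with {Brent}: 1024.
Adding Largo: each user region re-picks its cheapest; new service cost 472, saving 552.
Extra fixed cost: 743. Net change = 743 − 552 = 191.
(Totals: 1070 → 1261.)

No — net change +191 (cost rises by 191).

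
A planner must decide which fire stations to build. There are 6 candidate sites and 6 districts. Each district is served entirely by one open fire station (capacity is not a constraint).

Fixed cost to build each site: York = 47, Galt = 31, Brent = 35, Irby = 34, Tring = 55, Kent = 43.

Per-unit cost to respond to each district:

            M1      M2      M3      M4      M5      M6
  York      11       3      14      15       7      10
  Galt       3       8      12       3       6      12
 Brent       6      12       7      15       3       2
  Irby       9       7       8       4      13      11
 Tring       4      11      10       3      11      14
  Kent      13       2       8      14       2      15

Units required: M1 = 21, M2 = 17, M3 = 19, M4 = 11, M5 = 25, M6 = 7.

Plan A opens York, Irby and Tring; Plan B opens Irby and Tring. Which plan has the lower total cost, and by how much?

Plan A: {York, Irby, Tring}: M1→Tring 4·21=84, M2→York 3·17=51, M3→Irby 8·19=152, M4→Tring 3·11=33, M5→York 7·25=175, M6→York 10·7=70. Service 565; fixed 136; total 701.
Plan B: {Irby, Tring}: M1→Tring 4·21=84, M2→Irby 7·17=119, M3→Irby 8·19=152, M4→Tring 3·11=33, M5→Tring 11·25=275, M6→Irby 11·7=77. Service 740; fixed 89; total 829.
Difference: |701 − 829| = 128.

Plan A is cheaper by 128.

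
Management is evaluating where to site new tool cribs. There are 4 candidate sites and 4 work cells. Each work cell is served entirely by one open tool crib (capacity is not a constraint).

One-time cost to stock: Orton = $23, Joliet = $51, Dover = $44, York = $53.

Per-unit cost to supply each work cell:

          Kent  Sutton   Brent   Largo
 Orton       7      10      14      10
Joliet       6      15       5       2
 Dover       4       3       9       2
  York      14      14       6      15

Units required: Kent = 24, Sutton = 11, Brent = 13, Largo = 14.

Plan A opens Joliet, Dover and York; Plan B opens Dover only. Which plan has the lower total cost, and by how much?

Plan B is cheaper by 52.

Plan A: {Joliet, Dover, York}: Kent→Dover 4·24=96, Sutton→Dover 3·11=33, Brent→Joliet 5·13=65, Largo→Joliet 2·14=28. Service 222; fixed 148; total 370.
Plan B: {Dover}: Kent→Dover 4·24=96, Sutton→Dover 3·11=33, Brent→Dover 9·13=117, Largo→Dover 2·14=28. Service 274; fixed 44; total 318.
Difference: |370 − 318| = 52.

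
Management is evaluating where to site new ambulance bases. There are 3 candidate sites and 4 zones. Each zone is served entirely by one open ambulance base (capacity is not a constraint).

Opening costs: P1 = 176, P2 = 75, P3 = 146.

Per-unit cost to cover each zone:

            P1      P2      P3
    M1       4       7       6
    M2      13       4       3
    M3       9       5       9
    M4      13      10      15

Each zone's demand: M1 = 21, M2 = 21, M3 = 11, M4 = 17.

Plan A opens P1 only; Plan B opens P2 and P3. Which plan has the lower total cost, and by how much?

Plan B is cheaper by 218.

Plan A: {P1}: M1→P1 4·21=84, M2→P1 13·21=273, M3→P1 9·11=99, M4→P1 13·17=221. Service 677; fixed 176; total 853.
Plan B: {P2, P3}: M1→P3 6·21=126, M2→P3 3·21=63, M3→P2 5·11=55, M4→P2 10·17=170. Service 414; fixed 221; total 635.
Difference: |853 − 635| = 218.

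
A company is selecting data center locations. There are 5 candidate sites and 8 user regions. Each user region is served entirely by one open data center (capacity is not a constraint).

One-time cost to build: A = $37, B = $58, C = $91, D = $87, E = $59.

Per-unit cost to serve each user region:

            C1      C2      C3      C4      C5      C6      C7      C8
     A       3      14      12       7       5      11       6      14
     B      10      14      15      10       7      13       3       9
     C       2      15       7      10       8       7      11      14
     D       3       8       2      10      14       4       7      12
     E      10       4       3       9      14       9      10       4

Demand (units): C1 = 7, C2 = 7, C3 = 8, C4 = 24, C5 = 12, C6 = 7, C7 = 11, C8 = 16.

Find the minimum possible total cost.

For any fixed open set, each user region goes to its cheapest open site; total = fixed + service.
{A, E}: C1→A 3·7=21, C2→E 4·7=28, C3→E 3·8=24, C4→A 7·24=168, C5→A 5·12=60, C6→E 9·7=63, C7→A 6·11=66, C8→E 4·16=64. Service 494; fixed 96; total 590.
{A, B, E}: C1→A 3·7=21, C2→E 4·7=28, C3→E 3·8=24, C4→A 7·24=168, C5→A 5·12=60, C6→E 9·7=63, C7→B 3·11=33, C8→E 4·16=64. Service 461; fixed 154; total 615.
{A, D, E}: service 451 + fixed 183 = 634
{A, B, C, D, E}: service 411 + fixed 332 = 743
No other subset beats 590.

Minimum total cost: 590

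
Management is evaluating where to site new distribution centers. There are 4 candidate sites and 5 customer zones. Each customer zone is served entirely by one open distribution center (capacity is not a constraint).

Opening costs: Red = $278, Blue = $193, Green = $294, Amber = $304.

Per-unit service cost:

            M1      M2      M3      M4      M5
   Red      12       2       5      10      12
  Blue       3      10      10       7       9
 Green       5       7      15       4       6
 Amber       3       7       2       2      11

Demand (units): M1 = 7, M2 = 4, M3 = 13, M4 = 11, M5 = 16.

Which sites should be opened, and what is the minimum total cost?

For any fixed open set, each customer zone goes to its cheapest open site; total = fixed + service.
{Amber}: M1→Amber 3·7=21, M2→Amber 7·4=28, M3→Amber 2·13=26, M4→Amber 2·11=22, M5→Amber 11·16=176. Service 273; fixed 304; total 577.
{Blue}: service 412 + fixed 193 = 605
{Green}: service 398 + fixed 294 = 692
{Red, Blue, Green, Amber}: M1→Blue 3·7=21, M2→Red 2·4=8, M3→Amber 2·13=26, M4→Amber 2·11=22, M5→Green 6·16=96. Service 173; fixed 1069; total 1242.
(All 15 nonempty subsets were checked; Amber only is lowest.)

Open Amber only; minimum total cost 577.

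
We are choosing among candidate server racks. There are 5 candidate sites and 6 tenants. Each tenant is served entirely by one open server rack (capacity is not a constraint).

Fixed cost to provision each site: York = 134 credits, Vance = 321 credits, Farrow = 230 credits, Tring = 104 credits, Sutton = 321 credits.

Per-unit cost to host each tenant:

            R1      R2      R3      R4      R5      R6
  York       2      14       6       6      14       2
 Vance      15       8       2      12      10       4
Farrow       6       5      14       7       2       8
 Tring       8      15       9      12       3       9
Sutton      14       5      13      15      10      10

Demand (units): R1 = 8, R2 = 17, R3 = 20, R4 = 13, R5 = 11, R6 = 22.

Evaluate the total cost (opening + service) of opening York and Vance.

Total cost: 879

Each tenant is assigned to its cheapest site among the open ones.
{York, Vance}: R1→York 2·8=16, R2→Vance 8·17=136, R3→Vance 2·20=40, R4→York 6·13=78, R5→Vance 10·11=110, R6→York 2·22=44. Service 424; fixed 455; total 879.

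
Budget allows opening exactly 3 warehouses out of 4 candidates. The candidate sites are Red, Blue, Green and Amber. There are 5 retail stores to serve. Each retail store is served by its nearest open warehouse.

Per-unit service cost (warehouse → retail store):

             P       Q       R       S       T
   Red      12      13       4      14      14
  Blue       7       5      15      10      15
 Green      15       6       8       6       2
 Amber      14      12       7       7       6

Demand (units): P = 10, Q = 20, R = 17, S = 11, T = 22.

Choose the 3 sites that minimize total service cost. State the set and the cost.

Choose Red, Blue and Green; total service cost 348.

With exactly 3 open, each retail store uses its cheapest among the chosen.
{Red, Blue, Green}: P→Blue 7·10=70, Q→Blue 5·20=100, R→Red 4·17=68, S→Green 6·11=66, T→Green 2·22=44. Service cost 348.
{Blue, Green, Amber}: service cost 399
{Red, Green, Amber}: service cost 418
Among all 4 size-3 choices, {Red, Blue, Green} is lowest.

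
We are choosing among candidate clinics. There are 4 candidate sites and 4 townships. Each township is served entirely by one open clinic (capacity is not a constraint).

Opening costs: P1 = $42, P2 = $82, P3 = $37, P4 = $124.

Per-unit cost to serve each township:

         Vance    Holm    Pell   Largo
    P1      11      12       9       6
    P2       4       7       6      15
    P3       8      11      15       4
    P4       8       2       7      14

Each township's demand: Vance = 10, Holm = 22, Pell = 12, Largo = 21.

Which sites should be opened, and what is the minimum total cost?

Open P3 and P4; minimum total cost 453.

For any fixed open set, each township goes to its cheapest open site; total = fixed + service.
{P3, P4}: Vance→P3 8·10=80, Holm→P4 2·22=44, Pell→P4 7·12=84, Largo→P3 4·21=84. Service 292; fixed 161; total 453.
{P2, P3}: Vance→P2 4·10=40, Holm→P2 7·22=154, Pell→P2 6·12=72, Largo→P3 4·21=84. Service 350; fixed 119; total 469.
{P2, P3, P4}: service 240 + fixed 243 = 483
{P1, P2, P3, P4}: service 240 + fixed 285 = 525
No other subset beats 453.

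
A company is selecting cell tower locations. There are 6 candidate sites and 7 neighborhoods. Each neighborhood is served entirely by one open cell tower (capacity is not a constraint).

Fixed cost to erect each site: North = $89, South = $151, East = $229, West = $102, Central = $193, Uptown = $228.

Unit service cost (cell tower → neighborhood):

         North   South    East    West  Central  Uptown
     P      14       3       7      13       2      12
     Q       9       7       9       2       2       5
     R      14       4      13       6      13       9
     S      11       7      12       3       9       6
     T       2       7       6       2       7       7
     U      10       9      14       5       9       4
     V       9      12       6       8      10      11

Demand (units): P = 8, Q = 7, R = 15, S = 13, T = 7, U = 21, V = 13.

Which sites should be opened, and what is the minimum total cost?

For any fixed open set, each neighborhood goes to its cheapest open site; total = fixed + service.
{West}: P→West 13·8=104, Q→West 2·7=14, R→West 6·15=90, S→West 3·13=39, T→West 2·7=14, U→West 5·21=105, V→West 8·13=104. Service 470; fixed 102; total 572.
{South, West}: service 360 + fixed 253 = 613
{North, West}: service 470 + fixed 191 = 661
{North, South, East, West, Central, Uptown}: P→Central 2·8=16, Q→West 2·7=14, R→South 4·15=60, S→West 3·13=39, T→North 2·7=14, U→Uptown 4·21=84, V→East 6·13=78. Service 305; fixed 992; total 1297.
No other subset beats 572.

Open West only; minimum total cost 572.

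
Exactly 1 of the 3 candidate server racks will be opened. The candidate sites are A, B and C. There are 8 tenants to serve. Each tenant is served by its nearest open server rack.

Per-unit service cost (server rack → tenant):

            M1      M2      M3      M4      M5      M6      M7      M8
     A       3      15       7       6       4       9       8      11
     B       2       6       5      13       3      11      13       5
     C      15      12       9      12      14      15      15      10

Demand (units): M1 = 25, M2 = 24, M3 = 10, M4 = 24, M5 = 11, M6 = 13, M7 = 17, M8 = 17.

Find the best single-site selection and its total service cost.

With exactly 1 open, each tenant uses its cheapest among the chosen.
{B}: M1→B 2·25=50, M2→B 6·24=144, M3→B 5·10=50, M4→B 13·24=312, M5→B 3·11=33, M6→B 11·13=143, M7→B 13·17=221, M8→B 5·17=85. Service cost 1038.
{A}: service cost 1133
{C}: service cost 1815
Among all 3 size-1 choices, {B} is lowest.

Choose B only; total service cost 1038.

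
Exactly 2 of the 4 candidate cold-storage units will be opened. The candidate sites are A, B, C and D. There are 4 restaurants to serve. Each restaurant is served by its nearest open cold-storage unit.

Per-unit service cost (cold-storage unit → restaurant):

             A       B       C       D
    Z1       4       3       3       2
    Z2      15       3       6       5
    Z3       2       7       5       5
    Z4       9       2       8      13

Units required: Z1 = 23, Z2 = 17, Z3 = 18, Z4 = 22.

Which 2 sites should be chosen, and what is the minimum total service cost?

With exactly 2 open, each restaurant uses its cheapest among the chosen.
{A, B}: Z1→B 3·23=69, Z2→B 3·17=51, Z3→A 2·18=36, Z4→B 2·22=44. Service cost 200.
{B, D}: service cost 231
{B, C}: service cost 254
Among all 6 size-2 choices, {A, B} is lowest.

Choose A and B; total service cost 200.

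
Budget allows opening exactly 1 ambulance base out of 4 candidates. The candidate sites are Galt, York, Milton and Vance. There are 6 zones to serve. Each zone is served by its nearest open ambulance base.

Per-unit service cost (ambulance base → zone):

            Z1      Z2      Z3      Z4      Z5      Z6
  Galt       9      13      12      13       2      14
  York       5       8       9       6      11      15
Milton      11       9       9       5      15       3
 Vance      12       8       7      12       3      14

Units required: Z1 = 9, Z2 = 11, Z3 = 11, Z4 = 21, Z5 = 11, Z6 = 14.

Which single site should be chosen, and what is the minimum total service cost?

With exactly 1 open, each zone uses its cheapest among the chosen.
{Milton}: Z1→Milton 11·9=99, Z2→Milton 9·11=99, Z3→Milton 9·11=99, Z4→Milton 5·21=105, Z5→Milton 15·11=165, Z6→Milton 3·14=42. Service cost 609.
{York}: service cost 689
{Vance}: service cost 754
Among all 4 size-1 choices, {Milton} is lowest.

Choose Milton only; total service cost 609.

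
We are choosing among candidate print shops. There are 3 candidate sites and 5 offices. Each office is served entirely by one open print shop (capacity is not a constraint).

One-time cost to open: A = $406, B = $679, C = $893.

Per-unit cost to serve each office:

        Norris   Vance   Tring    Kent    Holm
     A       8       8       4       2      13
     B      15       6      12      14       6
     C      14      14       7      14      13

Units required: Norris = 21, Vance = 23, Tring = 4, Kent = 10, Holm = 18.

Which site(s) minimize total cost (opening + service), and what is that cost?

For any fixed open set, each office goes to its cheapest open site; total = fixed + service.
{A}: Norris→A 8·21=168, Vance→A 8·23=184, Tring→A 4·4=16, Kent→A 2·10=20, Holm→A 13·18=234. Service 622; fixed 406; total 1028.
{B}: service 749 + fixed 679 = 1428
{A, B}: Norris→A 8·21=168, Vance→B 6·23=138, Tring→A 4·4=16, Kent→A 2·10=20, Holm→B 6·18=108. Service 450; fixed 1085; total 1535.
{A, B, C}: service 450 + fixed 1978 = 2428
No other subset beats 1028.

Open A only; minimum total cost 1028.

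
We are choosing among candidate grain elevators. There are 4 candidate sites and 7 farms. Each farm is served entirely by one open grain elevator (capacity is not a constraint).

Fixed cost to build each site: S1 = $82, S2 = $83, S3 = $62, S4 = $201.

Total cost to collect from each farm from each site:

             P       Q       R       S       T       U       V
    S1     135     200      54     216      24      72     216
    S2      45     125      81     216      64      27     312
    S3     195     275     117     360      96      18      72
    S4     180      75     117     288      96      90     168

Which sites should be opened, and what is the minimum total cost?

For any fixed open set, each farm goes to its cheapest open site; total = fixed + service.
{S2, S3}: P→S2 45, Q→S2 125, R→S2 81, S→S2 216, T→S2 64, U→S3 18, V→S3 72. Service 621; fixed 145; total 766.
{S1, S2, S3}: P→S2 45, Q→S2 125, R→S1 54, S→S1 216, T→S1 24, U→S3 18, V→S3 72. Service 554; fixed 227; total 781.
{S1, S3}: service 719 + fixed 144 = 863
{S1, S2, S3, S4}: service 504 + fixed 428 = 932
No other subset beats 766.

Open S2 and S3; minimum total cost 766.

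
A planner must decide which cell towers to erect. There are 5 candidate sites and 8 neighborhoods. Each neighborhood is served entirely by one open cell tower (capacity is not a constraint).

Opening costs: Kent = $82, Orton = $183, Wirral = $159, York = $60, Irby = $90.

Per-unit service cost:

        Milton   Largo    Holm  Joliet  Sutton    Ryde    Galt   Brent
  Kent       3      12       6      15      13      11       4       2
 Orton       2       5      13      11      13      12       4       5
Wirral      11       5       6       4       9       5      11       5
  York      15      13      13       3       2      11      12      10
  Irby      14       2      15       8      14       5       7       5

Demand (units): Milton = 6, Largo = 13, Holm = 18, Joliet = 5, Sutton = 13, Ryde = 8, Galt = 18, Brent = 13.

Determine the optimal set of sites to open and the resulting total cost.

Open Kent, York and Irby; minimum total cost 563.

For any fixed open set, each neighborhood goes to its cheapest open site; total = fixed + service.
{Kent, York, Irby}: Milton→Kent 3·6=18, Largo→Irby 2·13=26, Holm→Kent 6·18=108, Joliet→York 3·5=15, Sutton→York 2·13=26, Ryde→Irby 5·8=40, Galt→Kent 4·18=72, Brent→Kent 2·13=26. Service 331; fixed 232; total 563.
{Kent, York}: Milton→Kent 3·6=18, Largo→Kent 12·13=156, Holm→Kent 6·18=108, Joliet→York 3·5=15, Sutton→York 2·13=26, Ryde→Kent 11·8=88, Galt→Kent 4·18=72, Brent→Kent 2·13=26. Service 509; fixed 142; total 651.
{Kent, Wirral, York}: Milton→Kent 3·6=18, Largo→Wirral 5·13=65, Holm→Kent 6·18=108, Joliet→York 3·5=15, Sutton→York 2·13=26, Ryde→Wirral 5·8=40, Galt→Kent 4·18=72, Brent→Kent 2·13=26. Service 370; fixed 301; total 671.
{Kent, Orton, Wirral, York, Irby}: Milton→Orton 2·6=12, Largo→Irby 2·13=26, Holm→Kent 6·18=108, Joliet→York 3·5=15, Sutton→York 2·13=26, Ryde→Wirral 5·8=40, Galt→Kent 4·18=72, Brent→Kent 2·13=26. Service 325; fixed 574; total 899.
No other subset beats 563.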